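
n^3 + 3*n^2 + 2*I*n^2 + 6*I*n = n*(n + 3)*(n + 2*I)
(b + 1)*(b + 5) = b^2 + 6*b + 5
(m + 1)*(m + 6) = m^2 + 7*m + 6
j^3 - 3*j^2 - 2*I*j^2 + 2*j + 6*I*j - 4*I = (j - 2)*(j - 1)*(j - 2*I)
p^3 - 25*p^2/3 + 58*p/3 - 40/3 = (p - 5)*(p - 2)*(p - 4/3)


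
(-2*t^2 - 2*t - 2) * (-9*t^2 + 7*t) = 18*t^4 + 4*t^3 + 4*t^2 - 14*t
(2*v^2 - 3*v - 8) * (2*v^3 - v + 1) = 4*v^5 - 6*v^4 - 18*v^3 + 5*v^2 + 5*v - 8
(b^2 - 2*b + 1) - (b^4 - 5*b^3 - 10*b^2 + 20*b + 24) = -b^4 + 5*b^3 + 11*b^2 - 22*b - 23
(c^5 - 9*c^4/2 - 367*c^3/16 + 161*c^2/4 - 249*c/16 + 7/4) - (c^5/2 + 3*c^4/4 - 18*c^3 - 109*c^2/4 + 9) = c^5/2 - 21*c^4/4 - 79*c^3/16 + 135*c^2/2 - 249*c/16 - 29/4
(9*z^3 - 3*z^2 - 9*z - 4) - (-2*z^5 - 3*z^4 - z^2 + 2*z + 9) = 2*z^5 + 3*z^4 + 9*z^3 - 2*z^2 - 11*z - 13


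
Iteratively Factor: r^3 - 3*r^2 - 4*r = (r + 1)*(r^2 - 4*r) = r*(r + 1)*(r - 4)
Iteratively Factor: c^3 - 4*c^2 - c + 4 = (c + 1)*(c^2 - 5*c + 4) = (c - 1)*(c + 1)*(c - 4)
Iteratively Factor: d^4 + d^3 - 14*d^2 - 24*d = (d)*(d^3 + d^2 - 14*d - 24) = d*(d + 3)*(d^2 - 2*d - 8) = d*(d + 2)*(d + 3)*(d - 4)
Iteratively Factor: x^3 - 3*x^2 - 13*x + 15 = (x - 5)*(x^2 + 2*x - 3) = (x - 5)*(x - 1)*(x + 3)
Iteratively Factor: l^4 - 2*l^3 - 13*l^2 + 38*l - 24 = (l - 1)*(l^3 - l^2 - 14*l + 24) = (l - 1)*(l + 4)*(l^2 - 5*l + 6) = (l - 2)*(l - 1)*(l + 4)*(l - 3)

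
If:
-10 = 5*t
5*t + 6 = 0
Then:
No Solution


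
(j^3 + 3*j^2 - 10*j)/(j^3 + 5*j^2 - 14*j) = (j + 5)/(j + 7)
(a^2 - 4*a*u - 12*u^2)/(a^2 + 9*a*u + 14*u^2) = (a - 6*u)/(a + 7*u)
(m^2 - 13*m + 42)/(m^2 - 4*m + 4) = (m^2 - 13*m + 42)/(m^2 - 4*m + 4)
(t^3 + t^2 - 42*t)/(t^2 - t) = (t^2 + t - 42)/(t - 1)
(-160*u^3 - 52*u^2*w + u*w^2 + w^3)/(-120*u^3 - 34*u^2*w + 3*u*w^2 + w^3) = (8*u - w)/(6*u - w)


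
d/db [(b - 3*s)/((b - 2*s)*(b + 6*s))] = b*(-b + 6*s)/(b^4 + 8*b^3*s - 8*b^2*s^2 - 96*b*s^3 + 144*s^4)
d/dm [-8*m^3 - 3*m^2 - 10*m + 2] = -24*m^2 - 6*m - 10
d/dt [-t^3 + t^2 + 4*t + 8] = -3*t^2 + 2*t + 4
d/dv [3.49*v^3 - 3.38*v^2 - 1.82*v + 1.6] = 10.47*v^2 - 6.76*v - 1.82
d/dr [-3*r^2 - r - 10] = -6*r - 1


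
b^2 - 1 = (b - 1)*(b + 1)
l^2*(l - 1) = l^3 - l^2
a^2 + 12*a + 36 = (a + 6)^2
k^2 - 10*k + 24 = (k - 6)*(k - 4)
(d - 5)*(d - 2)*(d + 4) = d^3 - 3*d^2 - 18*d + 40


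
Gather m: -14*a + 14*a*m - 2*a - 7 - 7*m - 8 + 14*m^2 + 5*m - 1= -16*a + 14*m^2 + m*(14*a - 2) - 16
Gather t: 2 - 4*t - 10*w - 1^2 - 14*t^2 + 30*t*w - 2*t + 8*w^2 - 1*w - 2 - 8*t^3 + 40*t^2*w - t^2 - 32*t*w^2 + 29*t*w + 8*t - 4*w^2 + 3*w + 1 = -8*t^3 + t^2*(40*w - 15) + t*(-32*w^2 + 59*w + 2) + 4*w^2 - 8*w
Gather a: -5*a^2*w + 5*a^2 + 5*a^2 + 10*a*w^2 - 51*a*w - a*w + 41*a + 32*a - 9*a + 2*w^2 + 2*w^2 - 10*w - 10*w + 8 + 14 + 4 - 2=a^2*(10 - 5*w) + a*(10*w^2 - 52*w + 64) + 4*w^2 - 20*w + 24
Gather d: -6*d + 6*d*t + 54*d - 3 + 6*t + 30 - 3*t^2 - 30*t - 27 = d*(6*t + 48) - 3*t^2 - 24*t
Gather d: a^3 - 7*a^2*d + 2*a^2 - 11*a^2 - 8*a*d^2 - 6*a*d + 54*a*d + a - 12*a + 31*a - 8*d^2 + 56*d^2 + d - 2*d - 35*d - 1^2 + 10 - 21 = a^3 - 9*a^2 + 20*a + d^2*(48 - 8*a) + d*(-7*a^2 + 48*a - 36) - 12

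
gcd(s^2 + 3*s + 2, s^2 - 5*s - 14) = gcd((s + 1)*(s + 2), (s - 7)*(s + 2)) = s + 2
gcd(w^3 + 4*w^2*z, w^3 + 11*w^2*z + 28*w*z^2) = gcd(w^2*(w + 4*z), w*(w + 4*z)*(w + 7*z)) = w^2 + 4*w*z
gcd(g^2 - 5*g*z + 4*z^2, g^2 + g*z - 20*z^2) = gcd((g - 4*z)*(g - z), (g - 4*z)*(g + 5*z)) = -g + 4*z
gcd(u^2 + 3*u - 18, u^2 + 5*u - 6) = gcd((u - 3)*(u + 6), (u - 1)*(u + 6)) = u + 6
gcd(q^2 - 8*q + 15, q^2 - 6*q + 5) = q - 5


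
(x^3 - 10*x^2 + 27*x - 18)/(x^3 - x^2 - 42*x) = (-x^3 + 10*x^2 - 27*x + 18)/(x*(-x^2 + x + 42))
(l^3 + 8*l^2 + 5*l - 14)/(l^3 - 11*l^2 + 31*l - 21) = (l^2 + 9*l + 14)/(l^2 - 10*l + 21)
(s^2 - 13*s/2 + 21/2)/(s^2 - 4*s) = (2*s^2 - 13*s + 21)/(2*s*(s - 4))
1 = 1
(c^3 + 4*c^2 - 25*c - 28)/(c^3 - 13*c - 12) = (c + 7)/(c + 3)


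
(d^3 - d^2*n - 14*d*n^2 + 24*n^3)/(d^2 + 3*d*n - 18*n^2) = (d^2 + 2*d*n - 8*n^2)/(d + 6*n)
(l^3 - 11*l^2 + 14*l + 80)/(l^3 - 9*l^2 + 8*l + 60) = (l - 8)/(l - 6)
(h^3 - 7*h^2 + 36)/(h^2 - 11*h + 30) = (h^2 - h - 6)/(h - 5)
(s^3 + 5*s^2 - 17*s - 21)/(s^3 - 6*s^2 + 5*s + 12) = (s + 7)/(s - 4)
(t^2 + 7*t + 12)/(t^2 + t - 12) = (t + 3)/(t - 3)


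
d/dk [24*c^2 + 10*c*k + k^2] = 10*c + 2*k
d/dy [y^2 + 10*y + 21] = 2*y + 10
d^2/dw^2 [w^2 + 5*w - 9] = 2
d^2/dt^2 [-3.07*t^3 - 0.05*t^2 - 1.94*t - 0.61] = -18.42*t - 0.1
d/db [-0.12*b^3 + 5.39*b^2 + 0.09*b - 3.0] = -0.36*b^2 + 10.78*b + 0.09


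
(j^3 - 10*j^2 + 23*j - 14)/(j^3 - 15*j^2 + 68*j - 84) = (j - 1)/(j - 6)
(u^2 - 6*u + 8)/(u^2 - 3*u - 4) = (u - 2)/(u + 1)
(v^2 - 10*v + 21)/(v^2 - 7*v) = (v - 3)/v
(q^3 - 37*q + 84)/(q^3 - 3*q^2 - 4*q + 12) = (q^2 + 3*q - 28)/(q^2 - 4)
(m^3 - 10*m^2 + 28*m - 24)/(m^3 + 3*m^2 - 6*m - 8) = (m^2 - 8*m + 12)/(m^2 + 5*m + 4)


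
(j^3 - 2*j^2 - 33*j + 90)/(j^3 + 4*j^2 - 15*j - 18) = (j - 5)/(j + 1)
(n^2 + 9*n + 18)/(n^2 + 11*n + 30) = (n + 3)/(n + 5)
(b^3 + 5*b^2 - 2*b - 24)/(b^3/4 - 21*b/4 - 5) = 4*(b^2 + b - 6)/(b^2 - 4*b - 5)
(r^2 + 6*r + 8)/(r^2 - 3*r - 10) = (r + 4)/(r - 5)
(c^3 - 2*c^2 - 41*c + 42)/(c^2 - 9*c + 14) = (c^2 + 5*c - 6)/(c - 2)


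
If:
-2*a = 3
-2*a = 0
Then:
No Solution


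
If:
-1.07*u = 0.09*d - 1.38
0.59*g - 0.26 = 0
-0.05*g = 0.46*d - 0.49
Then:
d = 1.02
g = 0.44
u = 1.20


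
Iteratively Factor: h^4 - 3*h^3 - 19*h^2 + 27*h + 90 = (h - 5)*(h^3 + 2*h^2 - 9*h - 18) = (h - 5)*(h - 3)*(h^2 + 5*h + 6) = (h - 5)*(h - 3)*(h + 2)*(h + 3)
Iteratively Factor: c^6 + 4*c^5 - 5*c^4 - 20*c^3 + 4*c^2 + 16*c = (c + 4)*(c^5 - 5*c^3 + 4*c) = (c - 2)*(c + 4)*(c^4 + 2*c^3 - c^2 - 2*c) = (c - 2)*(c + 2)*(c + 4)*(c^3 - c) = (c - 2)*(c + 1)*(c + 2)*(c + 4)*(c^2 - c) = c*(c - 2)*(c + 1)*(c + 2)*(c + 4)*(c - 1)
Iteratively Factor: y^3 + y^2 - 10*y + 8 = (y + 4)*(y^2 - 3*y + 2) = (y - 1)*(y + 4)*(y - 2)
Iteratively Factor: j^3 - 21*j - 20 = (j + 1)*(j^2 - j - 20) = (j - 5)*(j + 1)*(j + 4)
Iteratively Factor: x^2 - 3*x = (x - 3)*(x)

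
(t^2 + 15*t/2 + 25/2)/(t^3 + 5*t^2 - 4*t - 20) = (t + 5/2)/(t^2 - 4)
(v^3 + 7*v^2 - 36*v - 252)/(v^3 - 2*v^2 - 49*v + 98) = (v^2 - 36)/(v^2 - 9*v + 14)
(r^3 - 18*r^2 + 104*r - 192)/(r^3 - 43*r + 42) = (r^2 - 12*r + 32)/(r^2 + 6*r - 7)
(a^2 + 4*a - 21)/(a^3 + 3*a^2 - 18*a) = (a + 7)/(a*(a + 6))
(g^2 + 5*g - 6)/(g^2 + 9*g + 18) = (g - 1)/(g + 3)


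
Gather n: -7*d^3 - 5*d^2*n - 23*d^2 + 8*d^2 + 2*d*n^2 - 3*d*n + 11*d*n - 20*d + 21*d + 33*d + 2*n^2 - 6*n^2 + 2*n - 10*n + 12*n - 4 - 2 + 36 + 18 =-7*d^3 - 15*d^2 + 34*d + n^2*(2*d - 4) + n*(-5*d^2 + 8*d + 4) + 48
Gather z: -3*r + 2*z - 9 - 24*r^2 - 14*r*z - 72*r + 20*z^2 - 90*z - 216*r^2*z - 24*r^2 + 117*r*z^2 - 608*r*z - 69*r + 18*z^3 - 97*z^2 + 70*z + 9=-48*r^2 - 144*r + 18*z^3 + z^2*(117*r - 77) + z*(-216*r^2 - 622*r - 18)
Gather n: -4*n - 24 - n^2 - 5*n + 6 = -n^2 - 9*n - 18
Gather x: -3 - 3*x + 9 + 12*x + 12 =9*x + 18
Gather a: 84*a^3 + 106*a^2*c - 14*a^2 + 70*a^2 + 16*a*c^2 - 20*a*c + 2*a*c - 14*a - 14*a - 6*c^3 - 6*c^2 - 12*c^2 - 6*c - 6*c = 84*a^3 + a^2*(106*c + 56) + a*(16*c^2 - 18*c - 28) - 6*c^3 - 18*c^2 - 12*c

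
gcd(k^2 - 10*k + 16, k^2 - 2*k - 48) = k - 8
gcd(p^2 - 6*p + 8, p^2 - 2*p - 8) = p - 4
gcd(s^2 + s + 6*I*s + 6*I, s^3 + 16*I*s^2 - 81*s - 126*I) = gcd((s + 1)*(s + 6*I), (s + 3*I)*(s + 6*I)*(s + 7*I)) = s + 6*I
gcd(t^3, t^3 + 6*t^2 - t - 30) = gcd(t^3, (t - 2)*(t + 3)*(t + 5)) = 1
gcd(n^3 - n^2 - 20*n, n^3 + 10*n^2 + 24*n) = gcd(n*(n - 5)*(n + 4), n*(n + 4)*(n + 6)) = n^2 + 4*n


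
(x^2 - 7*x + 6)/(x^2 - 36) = (x - 1)/(x + 6)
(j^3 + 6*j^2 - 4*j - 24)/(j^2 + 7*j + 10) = (j^2 + 4*j - 12)/(j + 5)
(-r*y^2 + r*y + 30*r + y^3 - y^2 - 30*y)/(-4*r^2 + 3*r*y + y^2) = (y^2 - y - 30)/(4*r + y)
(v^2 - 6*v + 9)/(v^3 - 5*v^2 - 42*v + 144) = (v - 3)/(v^2 - 2*v - 48)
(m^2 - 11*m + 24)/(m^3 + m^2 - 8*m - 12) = (m - 8)/(m^2 + 4*m + 4)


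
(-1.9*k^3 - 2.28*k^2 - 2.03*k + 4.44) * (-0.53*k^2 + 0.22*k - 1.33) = 1.007*k^5 + 0.7904*k^4 + 3.1013*k^3 + 0.2326*k^2 + 3.6767*k - 5.9052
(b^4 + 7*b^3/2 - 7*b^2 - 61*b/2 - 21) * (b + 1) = b^5 + 9*b^4/2 - 7*b^3/2 - 75*b^2/2 - 103*b/2 - 21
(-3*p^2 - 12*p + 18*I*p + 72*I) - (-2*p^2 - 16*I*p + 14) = -p^2 - 12*p + 34*I*p - 14 + 72*I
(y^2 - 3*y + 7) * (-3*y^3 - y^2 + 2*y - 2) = -3*y^5 + 8*y^4 - 16*y^3 - 15*y^2 + 20*y - 14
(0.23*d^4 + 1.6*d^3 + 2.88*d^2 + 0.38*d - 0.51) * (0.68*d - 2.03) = 0.1564*d^5 + 0.6211*d^4 - 1.2896*d^3 - 5.588*d^2 - 1.1182*d + 1.0353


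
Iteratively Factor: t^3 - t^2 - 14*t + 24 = (t - 3)*(t^2 + 2*t - 8) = (t - 3)*(t - 2)*(t + 4)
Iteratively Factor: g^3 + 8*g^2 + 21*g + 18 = (g + 3)*(g^2 + 5*g + 6) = (g + 2)*(g + 3)*(g + 3)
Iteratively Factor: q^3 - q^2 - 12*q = (q - 4)*(q^2 + 3*q) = (q - 4)*(q + 3)*(q)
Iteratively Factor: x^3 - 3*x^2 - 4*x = (x)*(x^2 - 3*x - 4) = x*(x - 4)*(x + 1)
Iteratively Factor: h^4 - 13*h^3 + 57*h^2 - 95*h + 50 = (h - 2)*(h^3 - 11*h^2 + 35*h - 25) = (h - 5)*(h - 2)*(h^2 - 6*h + 5) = (h - 5)*(h - 2)*(h - 1)*(h - 5)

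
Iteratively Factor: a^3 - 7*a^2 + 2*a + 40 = (a - 4)*(a^2 - 3*a - 10) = (a - 5)*(a - 4)*(a + 2)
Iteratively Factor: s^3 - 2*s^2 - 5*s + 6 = (s - 1)*(s^2 - s - 6) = (s - 1)*(s + 2)*(s - 3)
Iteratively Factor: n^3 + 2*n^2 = (n)*(n^2 + 2*n) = n^2*(n + 2)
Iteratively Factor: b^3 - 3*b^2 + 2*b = (b - 1)*(b^2 - 2*b) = (b - 2)*(b - 1)*(b)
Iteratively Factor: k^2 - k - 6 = (k - 3)*(k + 2)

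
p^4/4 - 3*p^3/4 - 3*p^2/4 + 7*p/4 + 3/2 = (p/4 + 1/4)*(p - 3)*(p - 2)*(p + 1)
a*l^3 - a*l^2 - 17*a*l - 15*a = (l - 5)*(l + 3)*(a*l + a)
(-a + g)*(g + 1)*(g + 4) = -a*g^2 - 5*a*g - 4*a + g^3 + 5*g^2 + 4*g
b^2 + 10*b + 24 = (b + 4)*(b + 6)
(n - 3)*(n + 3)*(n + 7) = n^3 + 7*n^2 - 9*n - 63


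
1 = 1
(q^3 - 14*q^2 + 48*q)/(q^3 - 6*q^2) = (q - 8)/q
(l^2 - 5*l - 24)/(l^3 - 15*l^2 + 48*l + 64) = (l + 3)/(l^2 - 7*l - 8)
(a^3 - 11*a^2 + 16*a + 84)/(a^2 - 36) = (a^2 - 5*a - 14)/(a + 6)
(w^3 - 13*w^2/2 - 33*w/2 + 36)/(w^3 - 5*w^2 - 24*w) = (w - 3/2)/w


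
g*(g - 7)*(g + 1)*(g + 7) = g^4 + g^3 - 49*g^2 - 49*g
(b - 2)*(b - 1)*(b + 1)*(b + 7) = b^4 + 5*b^3 - 15*b^2 - 5*b + 14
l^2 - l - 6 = (l - 3)*(l + 2)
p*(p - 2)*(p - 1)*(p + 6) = p^4 + 3*p^3 - 16*p^2 + 12*p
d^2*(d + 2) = d^3 + 2*d^2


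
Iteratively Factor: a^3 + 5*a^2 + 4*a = (a + 4)*(a^2 + a) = a*(a + 4)*(a + 1)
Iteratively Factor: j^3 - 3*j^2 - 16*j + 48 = (j + 4)*(j^2 - 7*j + 12) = (j - 4)*(j + 4)*(j - 3)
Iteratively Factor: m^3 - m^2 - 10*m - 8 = (m - 4)*(m^2 + 3*m + 2) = (m - 4)*(m + 1)*(m + 2)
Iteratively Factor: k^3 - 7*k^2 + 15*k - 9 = (k - 3)*(k^2 - 4*k + 3) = (k - 3)^2*(k - 1)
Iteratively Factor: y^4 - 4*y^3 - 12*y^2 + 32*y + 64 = (y - 4)*(y^3 - 12*y - 16) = (y - 4)*(y + 2)*(y^2 - 2*y - 8) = (y - 4)^2*(y + 2)*(y + 2)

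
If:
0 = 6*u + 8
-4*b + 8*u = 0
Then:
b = -8/3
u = -4/3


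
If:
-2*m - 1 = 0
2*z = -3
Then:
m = -1/2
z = -3/2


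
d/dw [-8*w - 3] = -8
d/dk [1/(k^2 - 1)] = -2*k/(k^2 - 1)^2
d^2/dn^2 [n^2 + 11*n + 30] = 2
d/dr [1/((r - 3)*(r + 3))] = -2*r/(r^4 - 18*r^2 + 81)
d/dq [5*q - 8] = 5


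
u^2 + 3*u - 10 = (u - 2)*(u + 5)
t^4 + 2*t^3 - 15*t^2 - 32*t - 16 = (t - 4)*(t + 1)^2*(t + 4)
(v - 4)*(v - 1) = v^2 - 5*v + 4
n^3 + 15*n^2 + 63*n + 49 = (n + 1)*(n + 7)^2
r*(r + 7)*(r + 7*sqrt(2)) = r^3 + 7*r^2 + 7*sqrt(2)*r^2 + 49*sqrt(2)*r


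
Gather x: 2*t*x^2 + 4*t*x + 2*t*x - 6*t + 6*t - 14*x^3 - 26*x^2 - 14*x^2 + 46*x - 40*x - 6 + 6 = -14*x^3 + x^2*(2*t - 40) + x*(6*t + 6)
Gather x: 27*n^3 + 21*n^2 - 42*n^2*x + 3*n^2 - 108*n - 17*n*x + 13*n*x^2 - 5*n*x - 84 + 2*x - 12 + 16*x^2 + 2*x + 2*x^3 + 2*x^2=27*n^3 + 24*n^2 - 108*n + 2*x^3 + x^2*(13*n + 18) + x*(-42*n^2 - 22*n + 4) - 96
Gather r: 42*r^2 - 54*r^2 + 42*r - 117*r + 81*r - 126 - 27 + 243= -12*r^2 + 6*r + 90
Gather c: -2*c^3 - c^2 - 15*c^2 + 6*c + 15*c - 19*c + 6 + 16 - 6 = -2*c^3 - 16*c^2 + 2*c + 16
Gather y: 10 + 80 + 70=160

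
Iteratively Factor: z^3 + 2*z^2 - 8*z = (z)*(z^2 + 2*z - 8) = z*(z - 2)*(z + 4)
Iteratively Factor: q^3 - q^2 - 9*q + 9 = (q - 1)*(q^2 - 9) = (q - 3)*(q - 1)*(q + 3)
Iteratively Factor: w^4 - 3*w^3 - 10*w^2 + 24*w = (w + 3)*(w^3 - 6*w^2 + 8*w) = w*(w + 3)*(w^2 - 6*w + 8) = w*(w - 2)*(w + 3)*(w - 4)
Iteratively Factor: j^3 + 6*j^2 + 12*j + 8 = (j + 2)*(j^2 + 4*j + 4) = (j + 2)^2*(j + 2)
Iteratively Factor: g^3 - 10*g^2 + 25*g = (g - 5)*(g^2 - 5*g) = (g - 5)^2*(g)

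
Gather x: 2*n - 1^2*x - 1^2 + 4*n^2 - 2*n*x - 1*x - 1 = 4*n^2 + 2*n + x*(-2*n - 2) - 2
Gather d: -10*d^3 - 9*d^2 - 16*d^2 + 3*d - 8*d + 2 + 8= -10*d^3 - 25*d^2 - 5*d + 10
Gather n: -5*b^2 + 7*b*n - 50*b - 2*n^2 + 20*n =-5*b^2 - 50*b - 2*n^2 + n*(7*b + 20)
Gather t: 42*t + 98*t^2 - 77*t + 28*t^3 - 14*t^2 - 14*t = 28*t^3 + 84*t^2 - 49*t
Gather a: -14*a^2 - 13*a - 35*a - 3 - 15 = -14*a^2 - 48*a - 18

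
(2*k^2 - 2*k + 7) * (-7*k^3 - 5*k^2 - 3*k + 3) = -14*k^5 + 4*k^4 - 45*k^3 - 23*k^2 - 27*k + 21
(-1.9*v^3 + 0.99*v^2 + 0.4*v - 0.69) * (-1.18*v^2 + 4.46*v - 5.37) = 2.242*v^5 - 9.6422*v^4 + 14.1464*v^3 - 2.7181*v^2 - 5.2254*v + 3.7053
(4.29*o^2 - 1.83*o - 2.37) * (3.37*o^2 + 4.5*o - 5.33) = 14.4573*o^4 + 13.1379*o^3 - 39.0876*o^2 - 0.911100000000001*o + 12.6321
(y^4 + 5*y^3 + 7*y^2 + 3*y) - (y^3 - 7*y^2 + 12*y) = y^4 + 4*y^3 + 14*y^2 - 9*y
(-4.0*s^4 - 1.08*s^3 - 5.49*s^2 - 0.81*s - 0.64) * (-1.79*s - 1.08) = 7.16*s^5 + 6.2532*s^4 + 10.9935*s^3 + 7.3791*s^2 + 2.0204*s + 0.6912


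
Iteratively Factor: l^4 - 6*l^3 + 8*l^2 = (l)*(l^3 - 6*l^2 + 8*l) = l*(l - 4)*(l^2 - 2*l) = l^2*(l - 4)*(l - 2)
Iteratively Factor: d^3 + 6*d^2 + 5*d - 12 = (d - 1)*(d^2 + 7*d + 12) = (d - 1)*(d + 4)*(d + 3)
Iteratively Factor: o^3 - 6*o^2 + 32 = (o - 4)*(o^2 - 2*o - 8) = (o - 4)*(o + 2)*(o - 4)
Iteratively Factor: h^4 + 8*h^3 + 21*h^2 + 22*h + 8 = (h + 4)*(h^3 + 4*h^2 + 5*h + 2) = (h + 2)*(h + 4)*(h^2 + 2*h + 1) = (h + 1)*(h + 2)*(h + 4)*(h + 1)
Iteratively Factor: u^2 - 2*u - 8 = (u - 4)*(u + 2)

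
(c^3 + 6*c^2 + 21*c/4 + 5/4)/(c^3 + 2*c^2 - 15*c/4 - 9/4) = (2*c^2 + 11*c + 5)/(2*c^2 + 3*c - 9)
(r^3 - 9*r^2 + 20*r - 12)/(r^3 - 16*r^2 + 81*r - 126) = (r^2 - 3*r + 2)/(r^2 - 10*r + 21)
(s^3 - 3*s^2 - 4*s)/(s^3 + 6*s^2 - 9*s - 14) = s*(s - 4)/(s^2 + 5*s - 14)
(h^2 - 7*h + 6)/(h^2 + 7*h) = (h^2 - 7*h + 6)/(h*(h + 7))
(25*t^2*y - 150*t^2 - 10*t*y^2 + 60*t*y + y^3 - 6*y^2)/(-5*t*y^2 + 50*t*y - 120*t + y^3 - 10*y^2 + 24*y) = (-5*t + y)/(y - 4)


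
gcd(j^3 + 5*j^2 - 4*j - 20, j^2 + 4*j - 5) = j + 5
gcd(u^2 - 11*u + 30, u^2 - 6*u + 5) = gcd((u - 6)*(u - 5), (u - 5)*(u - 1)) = u - 5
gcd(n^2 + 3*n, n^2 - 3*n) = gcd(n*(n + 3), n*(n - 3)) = n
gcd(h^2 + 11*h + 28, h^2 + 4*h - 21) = h + 7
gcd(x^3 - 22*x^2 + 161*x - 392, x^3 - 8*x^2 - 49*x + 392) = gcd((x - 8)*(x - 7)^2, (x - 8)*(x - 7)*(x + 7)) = x^2 - 15*x + 56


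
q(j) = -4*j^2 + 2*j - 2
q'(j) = 2 - 8*j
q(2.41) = -20.41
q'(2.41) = -17.28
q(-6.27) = -171.79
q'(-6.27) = 52.16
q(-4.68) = -98.97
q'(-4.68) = 39.44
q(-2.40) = -29.84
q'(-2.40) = 21.20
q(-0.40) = -3.44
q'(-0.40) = 5.20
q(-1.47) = -13.58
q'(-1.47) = 13.76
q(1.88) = -12.38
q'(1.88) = -13.04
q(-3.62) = -61.66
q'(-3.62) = 30.96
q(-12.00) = -602.00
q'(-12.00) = 98.00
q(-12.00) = -602.00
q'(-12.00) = 98.00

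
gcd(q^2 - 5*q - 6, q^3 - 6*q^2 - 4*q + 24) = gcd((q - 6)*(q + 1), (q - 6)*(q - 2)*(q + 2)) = q - 6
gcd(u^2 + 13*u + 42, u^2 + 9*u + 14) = u + 7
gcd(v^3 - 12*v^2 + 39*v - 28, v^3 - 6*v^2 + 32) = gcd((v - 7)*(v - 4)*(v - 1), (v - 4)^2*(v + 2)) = v - 4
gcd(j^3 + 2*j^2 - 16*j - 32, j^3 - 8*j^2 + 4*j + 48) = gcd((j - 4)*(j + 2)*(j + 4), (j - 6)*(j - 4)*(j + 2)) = j^2 - 2*j - 8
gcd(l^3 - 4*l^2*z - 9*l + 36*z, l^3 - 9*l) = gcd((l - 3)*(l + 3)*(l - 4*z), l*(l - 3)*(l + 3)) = l^2 - 9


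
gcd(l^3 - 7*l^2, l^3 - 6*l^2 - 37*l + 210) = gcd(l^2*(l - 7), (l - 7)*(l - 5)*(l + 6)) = l - 7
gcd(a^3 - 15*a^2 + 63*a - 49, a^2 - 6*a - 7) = a - 7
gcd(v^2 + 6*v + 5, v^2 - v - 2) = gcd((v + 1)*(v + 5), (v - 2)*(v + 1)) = v + 1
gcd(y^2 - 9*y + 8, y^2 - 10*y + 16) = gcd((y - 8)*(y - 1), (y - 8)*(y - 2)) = y - 8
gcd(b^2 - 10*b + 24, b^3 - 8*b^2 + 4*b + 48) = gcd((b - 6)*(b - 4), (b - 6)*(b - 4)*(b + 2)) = b^2 - 10*b + 24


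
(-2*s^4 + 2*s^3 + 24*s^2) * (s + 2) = -2*s^5 - 2*s^4 + 28*s^3 + 48*s^2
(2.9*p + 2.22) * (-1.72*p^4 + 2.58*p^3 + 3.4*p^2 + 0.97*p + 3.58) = -4.988*p^5 + 3.6636*p^4 + 15.5876*p^3 + 10.361*p^2 + 12.5354*p + 7.9476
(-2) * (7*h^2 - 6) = 12 - 14*h^2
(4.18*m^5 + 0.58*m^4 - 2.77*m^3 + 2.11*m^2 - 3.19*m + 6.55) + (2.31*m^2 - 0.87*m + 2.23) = 4.18*m^5 + 0.58*m^4 - 2.77*m^3 + 4.42*m^2 - 4.06*m + 8.78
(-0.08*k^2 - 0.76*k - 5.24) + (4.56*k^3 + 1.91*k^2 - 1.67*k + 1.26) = 4.56*k^3 + 1.83*k^2 - 2.43*k - 3.98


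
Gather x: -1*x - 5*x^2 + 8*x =-5*x^2 + 7*x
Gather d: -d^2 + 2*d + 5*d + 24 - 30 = -d^2 + 7*d - 6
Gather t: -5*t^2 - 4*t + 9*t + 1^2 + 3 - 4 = -5*t^2 + 5*t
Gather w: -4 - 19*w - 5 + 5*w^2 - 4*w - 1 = 5*w^2 - 23*w - 10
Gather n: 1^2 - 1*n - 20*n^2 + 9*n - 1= -20*n^2 + 8*n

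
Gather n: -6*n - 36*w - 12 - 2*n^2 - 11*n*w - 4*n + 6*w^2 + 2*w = -2*n^2 + n*(-11*w - 10) + 6*w^2 - 34*w - 12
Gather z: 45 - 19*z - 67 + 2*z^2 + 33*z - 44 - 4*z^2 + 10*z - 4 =-2*z^2 + 24*z - 70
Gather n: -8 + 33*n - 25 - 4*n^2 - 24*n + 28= -4*n^2 + 9*n - 5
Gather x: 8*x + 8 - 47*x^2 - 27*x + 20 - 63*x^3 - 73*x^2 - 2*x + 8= -63*x^3 - 120*x^2 - 21*x + 36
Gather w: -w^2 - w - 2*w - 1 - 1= -w^2 - 3*w - 2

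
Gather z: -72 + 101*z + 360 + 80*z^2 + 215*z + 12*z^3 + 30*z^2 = 12*z^3 + 110*z^2 + 316*z + 288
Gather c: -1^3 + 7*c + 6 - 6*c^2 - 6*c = -6*c^2 + c + 5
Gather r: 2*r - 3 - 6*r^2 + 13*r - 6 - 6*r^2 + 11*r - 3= -12*r^2 + 26*r - 12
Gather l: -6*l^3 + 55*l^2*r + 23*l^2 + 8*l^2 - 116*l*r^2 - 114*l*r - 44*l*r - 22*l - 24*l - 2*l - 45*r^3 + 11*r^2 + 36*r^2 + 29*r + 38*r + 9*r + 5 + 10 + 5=-6*l^3 + l^2*(55*r + 31) + l*(-116*r^2 - 158*r - 48) - 45*r^3 + 47*r^2 + 76*r + 20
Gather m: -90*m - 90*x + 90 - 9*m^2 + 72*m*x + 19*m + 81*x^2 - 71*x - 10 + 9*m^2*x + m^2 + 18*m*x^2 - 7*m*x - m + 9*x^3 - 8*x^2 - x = m^2*(9*x - 8) + m*(18*x^2 + 65*x - 72) + 9*x^3 + 73*x^2 - 162*x + 80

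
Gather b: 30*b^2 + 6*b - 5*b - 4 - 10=30*b^2 + b - 14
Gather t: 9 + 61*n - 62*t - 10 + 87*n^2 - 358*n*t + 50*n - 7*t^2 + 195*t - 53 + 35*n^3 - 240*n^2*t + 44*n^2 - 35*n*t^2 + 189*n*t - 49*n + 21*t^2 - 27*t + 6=35*n^3 + 131*n^2 + 62*n + t^2*(14 - 35*n) + t*(-240*n^2 - 169*n + 106) - 48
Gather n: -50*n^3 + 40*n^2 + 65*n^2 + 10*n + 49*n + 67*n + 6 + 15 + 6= -50*n^3 + 105*n^2 + 126*n + 27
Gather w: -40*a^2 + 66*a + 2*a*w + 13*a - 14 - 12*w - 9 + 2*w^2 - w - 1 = -40*a^2 + 79*a + 2*w^2 + w*(2*a - 13) - 24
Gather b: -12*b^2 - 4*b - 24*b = -12*b^2 - 28*b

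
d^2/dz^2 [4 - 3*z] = 0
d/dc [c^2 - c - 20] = 2*c - 1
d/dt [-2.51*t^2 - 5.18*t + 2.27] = -5.02*t - 5.18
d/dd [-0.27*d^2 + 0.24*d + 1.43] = 0.24 - 0.54*d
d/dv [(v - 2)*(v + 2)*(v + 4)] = 3*v^2 + 8*v - 4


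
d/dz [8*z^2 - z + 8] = 16*z - 1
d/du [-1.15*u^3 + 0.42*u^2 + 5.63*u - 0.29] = -3.45*u^2 + 0.84*u + 5.63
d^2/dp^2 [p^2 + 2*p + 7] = 2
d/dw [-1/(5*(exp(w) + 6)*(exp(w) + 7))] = (2*exp(w) + 13)*exp(w)/(5*(exp(w) + 6)^2*(exp(w) + 7)^2)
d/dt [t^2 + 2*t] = 2*t + 2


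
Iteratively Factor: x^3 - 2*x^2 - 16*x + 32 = (x - 4)*(x^2 + 2*x - 8) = (x - 4)*(x + 4)*(x - 2)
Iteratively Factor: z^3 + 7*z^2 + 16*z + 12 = (z + 3)*(z^2 + 4*z + 4) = (z + 2)*(z + 3)*(z + 2)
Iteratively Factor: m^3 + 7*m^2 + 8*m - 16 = (m - 1)*(m^2 + 8*m + 16) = (m - 1)*(m + 4)*(m + 4)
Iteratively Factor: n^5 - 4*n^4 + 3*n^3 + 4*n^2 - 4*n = (n - 1)*(n^4 - 3*n^3 + 4*n) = (n - 1)*(n + 1)*(n^3 - 4*n^2 + 4*n) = (n - 2)*(n - 1)*(n + 1)*(n^2 - 2*n) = n*(n - 2)*(n - 1)*(n + 1)*(n - 2)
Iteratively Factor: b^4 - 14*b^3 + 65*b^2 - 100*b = (b - 5)*(b^3 - 9*b^2 + 20*b) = (b - 5)*(b - 4)*(b^2 - 5*b) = b*(b - 5)*(b - 4)*(b - 5)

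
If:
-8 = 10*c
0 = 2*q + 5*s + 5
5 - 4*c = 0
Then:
No Solution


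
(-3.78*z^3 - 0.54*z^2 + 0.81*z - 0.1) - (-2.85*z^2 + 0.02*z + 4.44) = -3.78*z^3 + 2.31*z^2 + 0.79*z - 4.54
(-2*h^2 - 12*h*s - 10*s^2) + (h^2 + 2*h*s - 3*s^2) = -h^2 - 10*h*s - 13*s^2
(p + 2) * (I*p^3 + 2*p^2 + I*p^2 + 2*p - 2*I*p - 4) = I*p^4 + 2*p^3 + 3*I*p^3 + 6*p^2 - 4*I*p - 8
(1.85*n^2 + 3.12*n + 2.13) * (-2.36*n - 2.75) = -4.366*n^3 - 12.4507*n^2 - 13.6068*n - 5.8575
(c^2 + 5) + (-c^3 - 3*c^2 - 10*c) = -c^3 - 2*c^2 - 10*c + 5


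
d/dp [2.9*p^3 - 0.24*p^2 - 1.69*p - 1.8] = 8.7*p^2 - 0.48*p - 1.69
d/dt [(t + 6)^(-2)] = -2/(t + 6)^3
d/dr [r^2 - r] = 2*r - 1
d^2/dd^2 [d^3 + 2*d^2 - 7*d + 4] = 6*d + 4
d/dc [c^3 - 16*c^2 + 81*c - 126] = 3*c^2 - 32*c + 81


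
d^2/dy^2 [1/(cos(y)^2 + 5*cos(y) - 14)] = (-4*sin(y)^4 + 83*sin(y)^2 - 205*cos(y)/4 - 15*cos(3*y)/4 - 1)/((cos(y) - 2)^3*(cos(y) + 7)^3)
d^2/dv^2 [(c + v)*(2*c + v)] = 2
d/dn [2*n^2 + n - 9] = 4*n + 1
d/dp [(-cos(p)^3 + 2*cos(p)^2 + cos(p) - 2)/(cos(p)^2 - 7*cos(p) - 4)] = (cos(p)^4 - 14*cos(p)^3 + 3*cos(p)^2 + 12*cos(p) + 18)*sin(p)/(sin(p)^2 + 7*cos(p) + 3)^2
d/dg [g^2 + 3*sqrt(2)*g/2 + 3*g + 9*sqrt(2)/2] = 2*g + 3*sqrt(2)/2 + 3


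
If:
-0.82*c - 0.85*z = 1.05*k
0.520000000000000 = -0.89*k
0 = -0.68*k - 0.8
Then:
No Solution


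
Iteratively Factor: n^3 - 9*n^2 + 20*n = (n - 5)*(n^2 - 4*n) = n*(n - 5)*(n - 4)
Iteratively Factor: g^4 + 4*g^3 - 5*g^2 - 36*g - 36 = (g + 2)*(g^3 + 2*g^2 - 9*g - 18) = (g + 2)*(g + 3)*(g^2 - g - 6) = (g + 2)^2*(g + 3)*(g - 3)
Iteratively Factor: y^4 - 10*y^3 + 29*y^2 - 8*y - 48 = (y - 4)*(y^3 - 6*y^2 + 5*y + 12) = (y - 4)^2*(y^2 - 2*y - 3) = (y - 4)^2*(y + 1)*(y - 3)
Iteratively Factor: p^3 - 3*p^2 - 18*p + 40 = (p + 4)*(p^2 - 7*p + 10) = (p - 5)*(p + 4)*(p - 2)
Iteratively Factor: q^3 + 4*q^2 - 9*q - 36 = (q + 3)*(q^2 + q - 12) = (q + 3)*(q + 4)*(q - 3)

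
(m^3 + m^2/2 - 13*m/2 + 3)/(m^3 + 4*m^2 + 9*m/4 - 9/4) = 2*(m - 2)/(2*m + 3)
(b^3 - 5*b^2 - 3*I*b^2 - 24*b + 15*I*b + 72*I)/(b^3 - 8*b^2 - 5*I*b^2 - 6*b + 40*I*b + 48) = (b + 3)/(b - 2*I)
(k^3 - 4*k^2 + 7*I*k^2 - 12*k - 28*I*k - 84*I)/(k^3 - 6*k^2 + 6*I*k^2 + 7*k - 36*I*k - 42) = (k + 2)/(k - I)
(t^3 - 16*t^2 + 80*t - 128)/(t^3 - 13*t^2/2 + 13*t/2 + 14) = 2*(t^2 - 12*t + 32)/(2*t^2 - 5*t - 7)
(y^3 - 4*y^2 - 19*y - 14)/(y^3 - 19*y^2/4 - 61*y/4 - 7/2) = 4*(y + 1)/(4*y + 1)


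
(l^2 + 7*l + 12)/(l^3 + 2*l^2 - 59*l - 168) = (l + 4)/(l^2 - l - 56)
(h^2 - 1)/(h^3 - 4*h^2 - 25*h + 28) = (h + 1)/(h^2 - 3*h - 28)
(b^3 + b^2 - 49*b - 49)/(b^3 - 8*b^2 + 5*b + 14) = (b + 7)/(b - 2)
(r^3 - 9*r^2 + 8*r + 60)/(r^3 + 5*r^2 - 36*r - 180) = (r^2 - 3*r - 10)/(r^2 + 11*r + 30)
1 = 1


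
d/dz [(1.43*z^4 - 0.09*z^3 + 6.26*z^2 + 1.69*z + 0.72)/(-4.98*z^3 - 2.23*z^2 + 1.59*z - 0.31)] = (-7.1214*z^6 - 6.3778*z^5 + 38.1966*z^4 + 14.773*z^3 + 24.5626*z^2 - 0.67*z - 1.6687)/(24.8004*z^6 + 22.2108*z^5 - 10.8635*z^4 - 4.0038*z^3 + 3.9107*z^2 - 0.9858*z + 0.0961)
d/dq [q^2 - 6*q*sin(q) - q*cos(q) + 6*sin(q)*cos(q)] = q*sin(q) - 6*q*cos(q) + 2*q - 6*sin(q) - cos(q) + 6*cos(2*q)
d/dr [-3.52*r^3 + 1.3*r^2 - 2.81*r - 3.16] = -10.56*r^2 + 2.6*r - 2.81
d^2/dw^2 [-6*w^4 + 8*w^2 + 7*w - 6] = 16 - 72*w^2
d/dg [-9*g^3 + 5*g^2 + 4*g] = -27*g^2 + 10*g + 4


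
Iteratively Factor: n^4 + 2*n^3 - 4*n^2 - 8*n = (n + 2)*(n^3 - 4*n) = n*(n + 2)*(n^2 - 4) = n*(n - 2)*(n + 2)*(n + 2)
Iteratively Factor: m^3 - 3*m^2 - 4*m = (m)*(m^2 - 3*m - 4) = m*(m - 4)*(m + 1)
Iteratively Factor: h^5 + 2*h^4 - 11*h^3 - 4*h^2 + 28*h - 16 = (h + 4)*(h^4 - 2*h^3 - 3*h^2 + 8*h - 4) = (h - 1)*(h + 4)*(h^3 - h^2 - 4*h + 4) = (h - 2)*(h - 1)*(h + 4)*(h^2 + h - 2) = (h - 2)*(h - 1)*(h + 2)*(h + 4)*(h - 1)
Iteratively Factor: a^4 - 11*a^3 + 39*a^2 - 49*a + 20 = (a - 4)*(a^3 - 7*a^2 + 11*a - 5) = (a - 5)*(a - 4)*(a^2 - 2*a + 1) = (a - 5)*(a - 4)*(a - 1)*(a - 1)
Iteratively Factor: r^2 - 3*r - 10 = (r + 2)*(r - 5)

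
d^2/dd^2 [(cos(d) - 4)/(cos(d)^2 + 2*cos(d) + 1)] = (-31*cos(d)/4 + 10*cos(2*d) - cos(3*d)/4 - 18)/(cos(d) + 1)^4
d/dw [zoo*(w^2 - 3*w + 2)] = zoo*(w + 1)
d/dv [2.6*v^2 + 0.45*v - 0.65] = 5.2*v + 0.45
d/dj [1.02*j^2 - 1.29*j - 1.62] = 2.04*j - 1.29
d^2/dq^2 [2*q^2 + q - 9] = 4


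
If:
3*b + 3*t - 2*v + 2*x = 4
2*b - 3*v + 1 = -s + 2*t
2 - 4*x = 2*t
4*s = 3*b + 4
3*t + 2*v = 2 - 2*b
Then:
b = -6/13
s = 17/26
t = 19/13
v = -19/26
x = -3/13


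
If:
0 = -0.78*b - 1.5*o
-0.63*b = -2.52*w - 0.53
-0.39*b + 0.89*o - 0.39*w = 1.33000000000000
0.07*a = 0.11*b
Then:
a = -2.06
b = -1.31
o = 0.68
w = -0.54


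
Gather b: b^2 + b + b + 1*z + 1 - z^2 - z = b^2 + 2*b - z^2 + 1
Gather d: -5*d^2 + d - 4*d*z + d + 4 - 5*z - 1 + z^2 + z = -5*d^2 + d*(2 - 4*z) + z^2 - 4*z + 3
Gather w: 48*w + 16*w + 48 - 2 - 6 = 64*w + 40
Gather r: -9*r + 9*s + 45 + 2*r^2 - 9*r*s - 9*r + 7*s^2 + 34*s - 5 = 2*r^2 + r*(-9*s - 18) + 7*s^2 + 43*s + 40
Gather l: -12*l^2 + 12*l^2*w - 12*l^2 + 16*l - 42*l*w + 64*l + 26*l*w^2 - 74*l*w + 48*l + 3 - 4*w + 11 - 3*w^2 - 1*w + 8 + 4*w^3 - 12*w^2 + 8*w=l^2*(12*w - 24) + l*(26*w^2 - 116*w + 128) + 4*w^3 - 15*w^2 + 3*w + 22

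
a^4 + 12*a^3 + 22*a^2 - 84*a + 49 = (a - 1)^2*(a + 7)^2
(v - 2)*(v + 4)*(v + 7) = v^3 + 9*v^2 + 6*v - 56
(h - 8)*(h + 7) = h^2 - h - 56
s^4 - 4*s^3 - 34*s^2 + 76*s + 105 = (s - 7)*(s - 3)*(s + 1)*(s + 5)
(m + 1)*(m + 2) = m^2 + 3*m + 2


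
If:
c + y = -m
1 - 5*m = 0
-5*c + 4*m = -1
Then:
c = 9/25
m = 1/5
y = -14/25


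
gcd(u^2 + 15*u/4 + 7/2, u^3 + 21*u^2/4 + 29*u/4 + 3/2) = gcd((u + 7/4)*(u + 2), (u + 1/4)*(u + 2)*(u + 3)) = u + 2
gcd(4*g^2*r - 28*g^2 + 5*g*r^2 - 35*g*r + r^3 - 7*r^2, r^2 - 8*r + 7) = r - 7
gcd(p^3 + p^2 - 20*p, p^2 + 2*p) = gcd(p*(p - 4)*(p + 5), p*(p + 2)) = p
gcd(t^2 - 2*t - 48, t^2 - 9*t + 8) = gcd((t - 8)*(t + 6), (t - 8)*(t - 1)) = t - 8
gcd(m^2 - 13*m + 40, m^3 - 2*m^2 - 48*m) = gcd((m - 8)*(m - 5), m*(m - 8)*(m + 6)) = m - 8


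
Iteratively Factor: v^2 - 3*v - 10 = (v - 5)*(v + 2)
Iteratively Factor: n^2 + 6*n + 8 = (n + 4)*(n + 2)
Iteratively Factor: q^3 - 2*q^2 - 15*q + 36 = (q - 3)*(q^2 + q - 12) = (q - 3)^2*(q + 4)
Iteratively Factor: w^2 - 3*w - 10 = (w - 5)*(w + 2)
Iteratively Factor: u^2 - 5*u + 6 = (u - 3)*(u - 2)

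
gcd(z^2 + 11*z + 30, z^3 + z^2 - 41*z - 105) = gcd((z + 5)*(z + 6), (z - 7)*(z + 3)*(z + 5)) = z + 5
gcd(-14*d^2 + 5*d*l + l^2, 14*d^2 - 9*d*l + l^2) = 2*d - l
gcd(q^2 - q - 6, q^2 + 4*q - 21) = q - 3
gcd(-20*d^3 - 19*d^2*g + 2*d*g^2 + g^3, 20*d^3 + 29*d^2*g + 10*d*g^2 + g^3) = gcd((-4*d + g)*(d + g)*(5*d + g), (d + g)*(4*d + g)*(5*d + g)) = 5*d^2 + 6*d*g + g^2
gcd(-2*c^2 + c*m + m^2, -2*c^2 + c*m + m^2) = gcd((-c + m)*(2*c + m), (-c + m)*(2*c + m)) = 2*c^2 - c*m - m^2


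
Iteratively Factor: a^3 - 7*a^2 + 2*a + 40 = (a - 4)*(a^2 - 3*a - 10) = (a - 4)*(a + 2)*(a - 5)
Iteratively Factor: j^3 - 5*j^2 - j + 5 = (j - 1)*(j^2 - 4*j - 5) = (j - 5)*(j - 1)*(j + 1)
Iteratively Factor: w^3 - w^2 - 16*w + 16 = (w - 1)*(w^2 - 16) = (w - 4)*(w - 1)*(w + 4)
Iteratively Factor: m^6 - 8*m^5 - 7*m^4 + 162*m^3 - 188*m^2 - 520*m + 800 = (m + 4)*(m^5 - 12*m^4 + 41*m^3 - 2*m^2 - 180*m + 200) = (m - 5)*(m + 4)*(m^4 - 7*m^3 + 6*m^2 + 28*m - 40) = (m - 5)*(m - 2)*(m + 4)*(m^3 - 5*m^2 - 4*m + 20) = (m - 5)*(m - 2)^2*(m + 4)*(m^2 - 3*m - 10) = (m - 5)*(m - 2)^2*(m + 2)*(m + 4)*(m - 5)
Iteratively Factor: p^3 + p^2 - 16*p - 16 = (p + 1)*(p^2 - 16) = (p + 1)*(p + 4)*(p - 4)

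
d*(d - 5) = d^2 - 5*d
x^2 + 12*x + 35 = (x + 5)*(x + 7)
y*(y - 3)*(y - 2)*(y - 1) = y^4 - 6*y^3 + 11*y^2 - 6*y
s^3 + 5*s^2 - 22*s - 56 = (s - 4)*(s + 2)*(s + 7)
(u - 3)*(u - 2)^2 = u^3 - 7*u^2 + 16*u - 12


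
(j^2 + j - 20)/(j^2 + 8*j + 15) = (j - 4)/(j + 3)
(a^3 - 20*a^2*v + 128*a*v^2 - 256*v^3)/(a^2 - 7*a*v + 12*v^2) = (-a^2 + 16*a*v - 64*v^2)/(-a + 3*v)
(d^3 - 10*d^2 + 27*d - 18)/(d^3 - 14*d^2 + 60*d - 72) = (d^2 - 4*d + 3)/(d^2 - 8*d + 12)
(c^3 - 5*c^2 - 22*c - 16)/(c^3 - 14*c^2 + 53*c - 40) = (c^2 + 3*c + 2)/(c^2 - 6*c + 5)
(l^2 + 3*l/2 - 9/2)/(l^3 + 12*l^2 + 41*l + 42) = (l - 3/2)/(l^2 + 9*l + 14)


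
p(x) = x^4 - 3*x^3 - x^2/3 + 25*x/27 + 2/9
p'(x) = 4*x^3 - 9*x^2 - 2*x/3 + 25/27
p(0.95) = -0.96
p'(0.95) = -4.40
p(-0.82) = 1.35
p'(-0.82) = -6.78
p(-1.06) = 3.70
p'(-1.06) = -13.24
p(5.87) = 574.66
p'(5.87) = 495.95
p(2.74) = -5.09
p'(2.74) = 13.81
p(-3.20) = 197.01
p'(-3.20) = -220.17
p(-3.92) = 408.31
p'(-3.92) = -375.70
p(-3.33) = 227.18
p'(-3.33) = -244.36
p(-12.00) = 25861.11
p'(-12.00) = -8199.07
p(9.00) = 4355.56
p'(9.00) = 2181.93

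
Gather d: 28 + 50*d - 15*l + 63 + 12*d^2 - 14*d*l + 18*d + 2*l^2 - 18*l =12*d^2 + d*(68 - 14*l) + 2*l^2 - 33*l + 91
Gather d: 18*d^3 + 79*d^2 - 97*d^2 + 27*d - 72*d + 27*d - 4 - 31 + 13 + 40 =18*d^3 - 18*d^2 - 18*d + 18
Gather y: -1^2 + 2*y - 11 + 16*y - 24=18*y - 36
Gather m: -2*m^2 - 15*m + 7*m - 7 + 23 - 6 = -2*m^2 - 8*m + 10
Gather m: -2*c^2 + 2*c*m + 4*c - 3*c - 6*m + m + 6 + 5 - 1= -2*c^2 + c + m*(2*c - 5) + 10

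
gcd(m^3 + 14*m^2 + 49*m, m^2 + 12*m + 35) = m + 7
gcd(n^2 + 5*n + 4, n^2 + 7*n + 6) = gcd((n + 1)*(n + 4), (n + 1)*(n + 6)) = n + 1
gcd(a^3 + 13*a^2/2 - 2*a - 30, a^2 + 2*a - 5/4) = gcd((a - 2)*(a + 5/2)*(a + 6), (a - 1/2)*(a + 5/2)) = a + 5/2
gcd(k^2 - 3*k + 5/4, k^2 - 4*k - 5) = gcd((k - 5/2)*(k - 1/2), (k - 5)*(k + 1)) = 1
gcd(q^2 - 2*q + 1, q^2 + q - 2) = q - 1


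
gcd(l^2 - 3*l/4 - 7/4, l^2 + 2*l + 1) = l + 1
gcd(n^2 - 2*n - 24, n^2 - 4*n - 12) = n - 6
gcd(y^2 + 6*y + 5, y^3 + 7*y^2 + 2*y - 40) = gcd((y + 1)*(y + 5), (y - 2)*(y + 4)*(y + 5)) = y + 5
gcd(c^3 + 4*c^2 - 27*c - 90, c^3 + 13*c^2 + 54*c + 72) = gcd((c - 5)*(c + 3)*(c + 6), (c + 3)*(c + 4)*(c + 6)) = c^2 + 9*c + 18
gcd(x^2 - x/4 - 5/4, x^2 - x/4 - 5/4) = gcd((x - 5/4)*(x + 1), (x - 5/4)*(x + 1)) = x^2 - x/4 - 5/4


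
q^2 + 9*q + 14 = (q + 2)*(q + 7)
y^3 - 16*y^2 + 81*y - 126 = (y - 7)*(y - 6)*(y - 3)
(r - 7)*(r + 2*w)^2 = r^3 + 4*r^2*w - 7*r^2 + 4*r*w^2 - 28*r*w - 28*w^2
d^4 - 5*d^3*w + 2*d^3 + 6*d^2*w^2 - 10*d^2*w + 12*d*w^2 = d*(d + 2)*(d - 3*w)*(d - 2*w)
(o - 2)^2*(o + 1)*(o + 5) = o^4 + 2*o^3 - 15*o^2 + 4*o + 20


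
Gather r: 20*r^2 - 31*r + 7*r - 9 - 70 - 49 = 20*r^2 - 24*r - 128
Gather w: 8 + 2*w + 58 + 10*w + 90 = 12*w + 156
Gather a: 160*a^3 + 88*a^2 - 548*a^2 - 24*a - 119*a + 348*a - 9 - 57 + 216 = 160*a^3 - 460*a^2 + 205*a + 150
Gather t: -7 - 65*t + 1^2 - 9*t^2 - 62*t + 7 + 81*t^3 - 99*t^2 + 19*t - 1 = 81*t^3 - 108*t^2 - 108*t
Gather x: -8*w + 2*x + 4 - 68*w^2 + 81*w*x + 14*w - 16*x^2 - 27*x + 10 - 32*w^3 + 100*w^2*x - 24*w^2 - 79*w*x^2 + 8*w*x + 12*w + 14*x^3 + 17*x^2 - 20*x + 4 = -32*w^3 - 92*w^2 + 18*w + 14*x^3 + x^2*(1 - 79*w) + x*(100*w^2 + 89*w - 45) + 18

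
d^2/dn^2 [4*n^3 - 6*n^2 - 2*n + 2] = 24*n - 12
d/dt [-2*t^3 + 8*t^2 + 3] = 2*t*(8 - 3*t)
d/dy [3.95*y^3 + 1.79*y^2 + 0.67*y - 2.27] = 11.85*y^2 + 3.58*y + 0.67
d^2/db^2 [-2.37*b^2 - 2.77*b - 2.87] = -4.74000000000000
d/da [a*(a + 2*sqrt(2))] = 2*a + 2*sqrt(2)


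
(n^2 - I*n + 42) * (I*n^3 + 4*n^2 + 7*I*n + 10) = I*n^5 + 5*n^4 + 45*I*n^3 + 185*n^2 + 284*I*n + 420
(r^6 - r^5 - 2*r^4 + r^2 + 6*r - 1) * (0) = 0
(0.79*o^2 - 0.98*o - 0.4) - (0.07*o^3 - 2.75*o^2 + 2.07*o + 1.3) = -0.07*o^3 + 3.54*o^2 - 3.05*o - 1.7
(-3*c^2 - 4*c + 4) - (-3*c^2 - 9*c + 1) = 5*c + 3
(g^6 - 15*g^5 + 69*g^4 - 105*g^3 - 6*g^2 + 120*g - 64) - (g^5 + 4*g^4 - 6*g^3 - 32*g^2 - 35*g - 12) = g^6 - 16*g^5 + 65*g^4 - 99*g^3 + 26*g^2 + 155*g - 52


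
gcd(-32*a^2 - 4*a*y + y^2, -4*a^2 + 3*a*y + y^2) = 4*a + y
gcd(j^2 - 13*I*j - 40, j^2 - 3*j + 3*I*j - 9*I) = 1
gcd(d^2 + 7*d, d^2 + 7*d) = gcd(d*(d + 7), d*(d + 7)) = d^2 + 7*d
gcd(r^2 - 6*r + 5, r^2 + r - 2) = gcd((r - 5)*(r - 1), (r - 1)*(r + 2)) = r - 1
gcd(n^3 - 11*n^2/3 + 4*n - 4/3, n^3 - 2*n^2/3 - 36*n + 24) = n - 2/3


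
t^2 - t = t*(t - 1)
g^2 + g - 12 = (g - 3)*(g + 4)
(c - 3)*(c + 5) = c^2 + 2*c - 15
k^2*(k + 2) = k^3 + 2*k^2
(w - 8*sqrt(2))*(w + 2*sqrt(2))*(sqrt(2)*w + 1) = sqrt(2)*w^3 - 11*w^2 - 38*sqrt(2)*w - 32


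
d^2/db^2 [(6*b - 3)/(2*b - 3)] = 48/(2*b - 3)^3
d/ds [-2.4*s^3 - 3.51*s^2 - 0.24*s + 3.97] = -7.2*s^2 - 7.02*s - 0.24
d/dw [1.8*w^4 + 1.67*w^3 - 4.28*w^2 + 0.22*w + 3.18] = 7.2*w^3 + 5.01*w^2 - 8.56*w + 0.22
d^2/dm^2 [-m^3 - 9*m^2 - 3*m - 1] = -6*m - 18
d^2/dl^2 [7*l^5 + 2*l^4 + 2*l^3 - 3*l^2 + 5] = 140*l^3 + 24*l^2 + 12*l - 6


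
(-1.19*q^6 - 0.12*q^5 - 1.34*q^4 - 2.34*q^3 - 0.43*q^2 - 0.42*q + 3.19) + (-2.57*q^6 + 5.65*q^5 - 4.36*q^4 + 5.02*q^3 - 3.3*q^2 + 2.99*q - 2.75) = -3.76*q^6 + 5.53*q^5 - 5.7*q^4 + 2.68*q^3 - 3.73*q^2 + 2.57*q + 0.44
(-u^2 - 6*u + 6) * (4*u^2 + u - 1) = -4*u^4 - 25*u^3 + 19*u^2 + 12*u - 6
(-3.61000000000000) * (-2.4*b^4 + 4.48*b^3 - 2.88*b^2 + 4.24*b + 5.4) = 8.664*b^4 - 16.1728*b^3 + 10.3968*b^2 - 15.3064*b - 19.494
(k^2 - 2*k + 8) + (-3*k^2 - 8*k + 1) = -2*k^2 - 10*k + 9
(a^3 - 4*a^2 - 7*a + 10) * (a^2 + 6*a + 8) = a^5 + 2*a^4 - 23*a^3 - 64*a^2 + 4*a + 80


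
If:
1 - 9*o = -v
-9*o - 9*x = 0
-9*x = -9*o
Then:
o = 0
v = -1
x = 0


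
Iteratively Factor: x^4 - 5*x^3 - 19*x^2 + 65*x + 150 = (x - 5)*(x^3 - 19*x - 30) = (x - 5)*(x + 3)*(x^2 - 3*x - 10) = (x - 5)*(x + 2)*(x + 3)*(x - 5)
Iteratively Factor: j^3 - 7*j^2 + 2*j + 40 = (j - 5)*(j^2 - 2*j - 8) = (j - 5)*(j - 4)*(j + 2)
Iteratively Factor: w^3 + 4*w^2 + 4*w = (w + 2)*(w^2 + 2*w) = (w + 2)^2*(w)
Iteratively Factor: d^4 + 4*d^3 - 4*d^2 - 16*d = (d + 4)*(d^3 - 4*d) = d*(d + 4)*(d^2 - 4) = d*(d - 2)*(d + 4)*(d + 2)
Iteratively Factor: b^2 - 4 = (b + 2)*(b - 2)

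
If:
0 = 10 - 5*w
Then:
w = 2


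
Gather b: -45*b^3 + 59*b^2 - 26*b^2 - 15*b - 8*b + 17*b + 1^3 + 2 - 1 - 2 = -45*b^3 + 33*b^2 - 6*b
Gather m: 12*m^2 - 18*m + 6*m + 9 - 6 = 12*m^2 - 12*m + 3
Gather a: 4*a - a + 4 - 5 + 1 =3*a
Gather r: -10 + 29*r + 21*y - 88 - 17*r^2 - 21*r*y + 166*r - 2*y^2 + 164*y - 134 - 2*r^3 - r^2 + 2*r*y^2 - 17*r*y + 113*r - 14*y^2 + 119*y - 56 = -2*r^3 - 18*r^2 + r*(2*y^2 - 38*y + 308) - 16*y^2 + 304*y - 288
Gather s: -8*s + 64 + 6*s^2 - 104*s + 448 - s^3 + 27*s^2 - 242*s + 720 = -s^3 + 33*s^2 - 354*s + 1232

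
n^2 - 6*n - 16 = (n - 8)*(n + 2)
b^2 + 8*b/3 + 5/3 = (b + 1)*(b + 5/3)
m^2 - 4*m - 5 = (m - 5)*(m + 1)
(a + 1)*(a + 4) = a^2 + 5*a + 4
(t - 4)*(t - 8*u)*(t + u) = t^3 - 7*t^2*u - 4*t^2 - 8*t*u^2 + 28*t*u + 32*u^2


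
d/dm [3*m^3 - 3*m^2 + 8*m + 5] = 9*m^2 - 6*m + 8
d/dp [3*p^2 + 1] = 6*p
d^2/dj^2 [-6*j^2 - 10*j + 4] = -12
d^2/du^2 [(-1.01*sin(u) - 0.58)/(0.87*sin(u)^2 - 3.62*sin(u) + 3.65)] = (0.764469000000001*sin(u)^5 + 4.93690199999999*sin(u)^4 - 26.252424*sin(u)^3 + 10.94451*sin(u)^2 + 51.322707*sin(u) - 38.207784)/(0.87*sin(u)^2 - 3.62*sin(u) + 3.65)^3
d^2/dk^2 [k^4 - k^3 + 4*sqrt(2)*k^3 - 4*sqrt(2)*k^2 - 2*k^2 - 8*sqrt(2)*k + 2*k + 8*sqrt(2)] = 12*k^2 - 6*k + 24*sqrt(2)*k - 8*sqrt(2) - 4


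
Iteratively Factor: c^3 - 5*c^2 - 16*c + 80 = (c + 4)*(c^2 - 9*c + 20) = (c - 5)*(c + 4)*(c - 4)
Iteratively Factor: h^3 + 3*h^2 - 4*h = (h)*(h^2 + 3*h - 4) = h*(h + 4)*(h - 1)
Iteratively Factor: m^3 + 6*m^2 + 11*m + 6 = (m + 1)*(m^2 + 5*m + 6) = (m + 1)*(m + 3)*(m + 2)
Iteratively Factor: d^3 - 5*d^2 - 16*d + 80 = (d + 4)*(d^2 - 9*d + 20) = (d - 4)*(d + 4)*(d - 5)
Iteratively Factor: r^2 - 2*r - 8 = (r + 2)*(r - 4)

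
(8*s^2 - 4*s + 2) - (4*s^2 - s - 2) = 4*s^2 - 3*s + 4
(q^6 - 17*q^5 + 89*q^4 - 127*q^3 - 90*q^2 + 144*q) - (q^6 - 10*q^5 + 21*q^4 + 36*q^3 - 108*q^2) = -7*q^5 + 68*q^4 - 163*q^3 + 18*q^2 + 144*q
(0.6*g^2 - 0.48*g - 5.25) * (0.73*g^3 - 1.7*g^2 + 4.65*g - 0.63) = 0.438*g^5 - 1.3704*g^4 - 0.2265*g^3 + 6.315*g^2 - 24.1101*g + 3.3075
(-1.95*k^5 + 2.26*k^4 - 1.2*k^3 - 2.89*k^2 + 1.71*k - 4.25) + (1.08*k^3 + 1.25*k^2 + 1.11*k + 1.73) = -1.95*k^5 + 2.26*k^4 - 0.12*k^3 - 1.64*k^2 + 2.82*k - 2.52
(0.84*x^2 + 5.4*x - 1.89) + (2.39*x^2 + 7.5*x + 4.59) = 3.23*x^2 + 12.9*x + 2.7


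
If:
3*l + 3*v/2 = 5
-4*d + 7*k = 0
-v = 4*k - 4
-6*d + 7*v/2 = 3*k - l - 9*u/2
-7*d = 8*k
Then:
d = 0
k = 0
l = -1/3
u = -82/27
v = 4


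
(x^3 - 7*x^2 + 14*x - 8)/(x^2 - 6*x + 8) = x - 1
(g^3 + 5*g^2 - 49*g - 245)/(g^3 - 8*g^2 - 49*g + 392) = (g + 5)/(g - 8)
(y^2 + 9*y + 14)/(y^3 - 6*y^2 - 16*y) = (y + 7)/(y*(y - 8))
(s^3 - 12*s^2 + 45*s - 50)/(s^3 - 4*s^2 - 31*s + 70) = (s^2 - 10*s + 25)/(s^2 - 2*s - 35)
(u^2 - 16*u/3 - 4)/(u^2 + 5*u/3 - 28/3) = (3*u^2 - 16*u - 12)/(3*u^2 + 5*u - 28)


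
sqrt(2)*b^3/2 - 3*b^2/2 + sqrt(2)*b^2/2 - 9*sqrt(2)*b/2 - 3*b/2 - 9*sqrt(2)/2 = (b - 3*sqrt(2))*(b + 3*sqrt(2)/2)*(sqrt(2)*b/2 + sqrt(2)/2)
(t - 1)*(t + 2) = t^2 + t - 2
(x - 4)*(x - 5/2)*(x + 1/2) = x^3 - 6*x^2 + 27*x/4 + 5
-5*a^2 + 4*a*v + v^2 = (-a + v)*(5*a + v)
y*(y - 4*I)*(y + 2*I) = y^3 - 2*I*y^2 + 8*y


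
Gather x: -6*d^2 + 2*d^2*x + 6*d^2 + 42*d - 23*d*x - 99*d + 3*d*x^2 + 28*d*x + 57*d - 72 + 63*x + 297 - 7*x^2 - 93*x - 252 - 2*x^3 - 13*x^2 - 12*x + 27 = -2*x^3 + x^2*(3*d - 20) + x*(2*d^2 + 5*d - 42)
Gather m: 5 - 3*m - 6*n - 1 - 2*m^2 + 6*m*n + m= -2*m^2 + m*(6*n - 2) - 6*n + 4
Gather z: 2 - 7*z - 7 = -7*z - 5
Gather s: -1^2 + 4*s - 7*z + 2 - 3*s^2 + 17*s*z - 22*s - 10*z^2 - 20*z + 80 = -3*s^2 + s*(17*z - 18) - 10*z^2 - 27*z + 81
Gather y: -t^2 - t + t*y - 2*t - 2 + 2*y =-t^2 - 3*t + y*(t + 2) - 2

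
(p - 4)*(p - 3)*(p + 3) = p^3 - 4*p^2 - 9*p + 36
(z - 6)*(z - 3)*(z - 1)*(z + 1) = z^4 - 9*z^3 + 17*z^2 + 9*z - 18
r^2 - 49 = (r - 7)*(r + 7)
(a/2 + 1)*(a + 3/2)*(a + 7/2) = a^3/2 + 7*a^2/2 + 61*a/8 + 21/4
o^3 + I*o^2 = o^2*(o + I)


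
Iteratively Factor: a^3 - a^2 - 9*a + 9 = (a + 3)*(a^2 - 4*a + 3) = (a - 1)*(a + 3)*(a - 3)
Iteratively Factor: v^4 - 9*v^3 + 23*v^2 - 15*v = (v - 3)*(v^3 - 6*v^2 + 5*v) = v*(v - 3)*(v^2 - 6*v + 5) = v*(v - 3)*(v - 1)*(v - 5)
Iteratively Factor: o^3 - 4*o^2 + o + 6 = (o - 3)*(o^2 - o - 2) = (o - 3)*(o + 1)*(o - 2)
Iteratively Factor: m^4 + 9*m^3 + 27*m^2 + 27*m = (m + 3)*(m^3 + 6*m^2 + 9*m) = (m + 3)^2*(m^2 + 3*m) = m*(m + 3)^2*(m + 3)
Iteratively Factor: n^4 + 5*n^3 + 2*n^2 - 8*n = (n)*(n^3 + 5*n^2 + 2*n - 8) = n*(n + 4)*(n^2 + n - 2) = n*(n + 2)*(n + 4)*(n - 1)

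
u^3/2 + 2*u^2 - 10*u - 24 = (u/2 + 1)*(u - 4)*(u + 6)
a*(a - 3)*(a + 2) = a^3 - a^2 - 6*a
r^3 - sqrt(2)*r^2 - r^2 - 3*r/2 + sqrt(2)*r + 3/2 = (r - 1)*(r - 3*sqrt(2)/2)*(r + sqrt(2)/2)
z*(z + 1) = z^2 + z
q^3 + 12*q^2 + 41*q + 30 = (q + 1)*(q + 5)*(q + 6)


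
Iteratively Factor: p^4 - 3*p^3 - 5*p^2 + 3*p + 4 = (p - 1)*(p^3 - 2*p^2 - 7*p - 4) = (p - 4)*(p - 1)*(p^2 + 2*p + 1) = (p - 4)*(p - 1)*(p + 1)*(p + 1)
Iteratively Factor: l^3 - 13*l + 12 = (l + 4)*(l^2 - 4*l + 3) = (l - 1)*(l + 4)*(l - 3)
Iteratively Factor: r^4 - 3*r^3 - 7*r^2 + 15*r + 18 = (r - 3)*(r^3 - 7*r - 6) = (r - 3)^2*(r^2 + 3*r + 2) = (r - 3)^2*(r + 1)*(r + 2)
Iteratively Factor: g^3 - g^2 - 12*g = (g - 4)*(g^2 + 3*g) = (g - 4)*(g + 3)*(g)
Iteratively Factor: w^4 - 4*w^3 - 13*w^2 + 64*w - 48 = (w - 4)*(w^3 - 13*w + 12) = (w - 4)*(w - 1)*(w^2 + w - 12) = (w - 4)*(w - 1)*(w + 4)*(w - 3)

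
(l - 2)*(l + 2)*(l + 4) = l^3 + 4*l^2 - 4*l - 16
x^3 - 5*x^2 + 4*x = x*(x - 4)*(x - 1)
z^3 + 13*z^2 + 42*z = z*(z + 6)*(z + 7)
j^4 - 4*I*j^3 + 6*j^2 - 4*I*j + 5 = (j - 5*I)*(j - I)*(j + I)^2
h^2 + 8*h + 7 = (h + 1)*(h + 7)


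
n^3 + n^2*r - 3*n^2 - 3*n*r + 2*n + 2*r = (n - 2)*(n - 1)*(n + r)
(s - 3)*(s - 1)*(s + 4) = s^3 - 13*s + 12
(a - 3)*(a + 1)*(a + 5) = a^3 + 3*a^2 - 13*a - 15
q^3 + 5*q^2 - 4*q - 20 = (q - 2)*(q + 2)*(q + 5)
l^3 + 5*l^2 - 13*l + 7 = (l - 1)^2*(l + 7)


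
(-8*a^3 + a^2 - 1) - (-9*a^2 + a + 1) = -8*a^3 + 10*a^2 - a - 2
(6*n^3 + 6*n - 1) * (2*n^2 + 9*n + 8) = 12*n^5 + 54*n^4 + 60*n^3 + 52*n^2 + 39*n - 8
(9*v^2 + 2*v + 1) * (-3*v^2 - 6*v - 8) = -27*v^4 - 60*v^3 - 87*v^2 - 22*v - 8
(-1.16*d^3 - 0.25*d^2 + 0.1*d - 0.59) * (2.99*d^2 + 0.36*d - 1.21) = -3.4684*d^5 - 1.1651*d^4 + 1.6126*d^3 - 1.4256*d^2 - 0.3334*d + 0.7139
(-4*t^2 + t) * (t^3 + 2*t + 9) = -4*t^5 + t^4 - 8*t^3 - 34*t^2 + 9*t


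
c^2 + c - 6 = (c - 2)*(c + 3)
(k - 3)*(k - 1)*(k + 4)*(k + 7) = k^4 + 7*k^3 - 13*k^2 - 79*k + 84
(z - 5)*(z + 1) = z^2 - 4*z - 5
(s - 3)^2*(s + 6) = s^3 - 27*s + 54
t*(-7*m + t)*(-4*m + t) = 28*m^2*t - 11*m*t^2 + t^3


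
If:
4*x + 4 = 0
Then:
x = -1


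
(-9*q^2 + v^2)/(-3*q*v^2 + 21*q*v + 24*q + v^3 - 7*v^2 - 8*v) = (3*q + v)/(v^2 - 7*v - 8)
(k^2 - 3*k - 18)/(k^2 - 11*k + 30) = (k + 3)/(k - 5)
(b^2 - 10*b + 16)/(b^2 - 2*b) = (b - 8)/b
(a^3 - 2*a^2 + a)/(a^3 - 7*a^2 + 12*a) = (a^2 - 2*a + 1)/(a^2 - 7*a + 12)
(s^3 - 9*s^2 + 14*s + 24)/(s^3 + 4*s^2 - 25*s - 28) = (s - 6)/(s + 7)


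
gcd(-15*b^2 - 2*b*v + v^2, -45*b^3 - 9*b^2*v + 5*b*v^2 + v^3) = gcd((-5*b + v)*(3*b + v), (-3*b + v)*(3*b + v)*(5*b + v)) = 3*b + v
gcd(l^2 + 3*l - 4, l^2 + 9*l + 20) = l + 4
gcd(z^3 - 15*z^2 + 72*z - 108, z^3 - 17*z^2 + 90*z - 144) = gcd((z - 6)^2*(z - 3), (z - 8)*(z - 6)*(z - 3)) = z^2 - 9*z + 18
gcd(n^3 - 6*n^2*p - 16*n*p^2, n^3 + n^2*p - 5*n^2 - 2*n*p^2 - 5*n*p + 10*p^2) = n + 2*p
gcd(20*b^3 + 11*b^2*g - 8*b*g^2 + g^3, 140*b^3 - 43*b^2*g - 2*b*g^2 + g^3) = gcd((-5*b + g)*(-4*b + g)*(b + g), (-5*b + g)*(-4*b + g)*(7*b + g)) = 20*b^2 - 9*b*g + g^2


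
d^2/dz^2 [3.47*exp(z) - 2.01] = 3.47*exp(z)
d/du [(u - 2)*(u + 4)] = 2*u + 2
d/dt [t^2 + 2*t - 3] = 2*t + 2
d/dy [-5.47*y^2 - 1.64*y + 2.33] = -10.94*y - 1.64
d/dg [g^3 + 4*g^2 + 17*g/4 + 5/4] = 3*g^2 + 8*g + 17/4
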